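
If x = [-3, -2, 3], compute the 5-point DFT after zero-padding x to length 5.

Original 3-point DFT: [-2, -3.5000+4.3301i, -3.5000-4.3301i]
Zero-padded 5-point DFT provides frequency interpolation.

DFT_5([x, 0, ...]) = [-2, -6.0451+0.1388i, -0.4549+4.0287i, -0.4549-4.0287i, -6.0451-0.1388i]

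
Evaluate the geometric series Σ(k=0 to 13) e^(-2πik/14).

Sum of all nth roots of unity equals 0 for n > 1 (geometric series with r ≠ 1).

0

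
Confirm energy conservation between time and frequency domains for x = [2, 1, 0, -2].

Time domain:
Σ|x[n]|² = |2|² + |1|² + |0|² + |-2|² = 9.0000

Frequency domain:
(1/4)Σ|X[k]|² = (1/4)(|1|² + |2-3i|² + |3|² + |2+3i|²) = (1/4)·36.0000 = 9.0000

Both sides agree, confirming Parseval's theorem.

Σ|x[n]|² = (1/N)Σ|X[k]|² = 9.0000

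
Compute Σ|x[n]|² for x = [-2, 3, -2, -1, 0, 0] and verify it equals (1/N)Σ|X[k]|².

Time domain:
Σ|x[n]|² = |-2|² + |3|² + |-2|² + |-1|² + |0|² + |0|² = 18.0000

Frequency domain:
(1/6)Σ|X[k]|² = (1/6)(|-2|² + |1.5000-0.8660i|² + |-3.5000-4.3301i|² + |-6|² + |-3.5000+4.3301i|² + |1.5000+0.8660i|²) = (1/6)·108.0000 = 18.0000

Both sides agree, confirming Parseval's theorem.

Σ|x[n]|² = (1/N)Σ|X[k]|² = 18.0000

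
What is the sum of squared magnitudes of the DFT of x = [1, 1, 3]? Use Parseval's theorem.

Parseval: Σ|x[n]|² = (1/N)Σ|X[k]|², so Σ|X[k]|² = N·Σ|x[n]|² = 3·11.0000

Σ|X[k]|² = N·Σ|x[n]|² = 3·11.0000 = 33.0000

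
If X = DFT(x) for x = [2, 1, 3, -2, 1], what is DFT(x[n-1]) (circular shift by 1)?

Time shift by 1: X_shifted[k] = ω_5^(1k) · X[k]
Shifted x = [1, 2, 1, 3, -2]

DFT(x[n-1]) = [5, -2.2361-2.6287i, 2.2361-4.2533i, 2.2361+4.2533i, -2.2361+2.6287i]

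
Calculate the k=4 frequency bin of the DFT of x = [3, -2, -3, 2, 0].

X[4] = Σ(n=0 to 4) x[n] · ω_5^(4n) where ω_5 = e^(-2πi/5)
= (3)·ω_5^0 + (-2)·ω_5^4 + (-3)·ω_5^8 + (2)·ω_5^12 + (0)·ω_5^16

X[4] = 3.1910-4.8410i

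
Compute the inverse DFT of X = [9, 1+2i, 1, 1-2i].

x[n] = (1/4) Σ(k=0 to 3) X[k] · e^(2πikn/4)

Computing each x[n]:
x[0] = 3
x[1] = 1
x[2] = 2
x[3] = 3

x = [3, 1, 2, 3]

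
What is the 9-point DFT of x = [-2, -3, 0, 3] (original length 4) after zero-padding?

Original 4-point DFT: [-2, -2+6i, -2, -2-6i]
Zero-padded 9-point DFT provides frequency interpolation.

DFT_9([x, 0, ...]) = [-2, -5.7981-0.6697i, -4.0209+5.5525i, 2.5000+2.5981i, -0.6809-1.5720i, -0.6809+1.5720i, 2.5000-2.5981i, -4.0209-5.5525i, -5.7981+0.6697i]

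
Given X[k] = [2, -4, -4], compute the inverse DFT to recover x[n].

x[n] = (1/3) Σ(k=0 to 2) X[k] · e^(2πikn/3)

Computing each x[n]:
x[0] = -2
x[1] = 2
x[2] = 2

x = [-2, 2, 2]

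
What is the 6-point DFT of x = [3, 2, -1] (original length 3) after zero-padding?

Original 3-point DFT: [4, 2.5000-2.5981i, 2.5000+2.5981i]
Zero-padded 6-point DFT provides frequency interpolation.

DFT_6([x, 0, ...]) = [4, 4.5000-0.8660i, 2.5000-2.5981i, 0, 2.5000+2.5981i, 4.5000+0.8660i]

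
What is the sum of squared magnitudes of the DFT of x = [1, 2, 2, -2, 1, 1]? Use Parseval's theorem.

Parseval: Σ|x[n]|² = (1/N)Σ|X[k]|², so Σ|X[k]|² = N·Σ|x[n]|² = 6·15.0000

Σ|X[k]|² = N·Σ|x[n]|² = 6·15.0000 = 90.0000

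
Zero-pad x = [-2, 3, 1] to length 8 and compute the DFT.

Original 3-point DFT: [2, -4.0000-1.7321i, -4.0000+1.7321i]
Zero-padded 8-point DFT provides frequency interpolation.

DFT_8([x, 0, ...]) = [2, 0.1213-3.1213i, -3-3i, -4.1213-1.1213i, -4, -4.1213+1.1213i, -3+3i, 0.1213+3.1213i]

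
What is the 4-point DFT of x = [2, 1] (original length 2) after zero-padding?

Original 2-point DFT: [3, 1]
Zero-padded 4-point DFT provides frequency interpolation.

DFT_4([x, 0, ...]) = [3, 2-1i, 1, 2+1i]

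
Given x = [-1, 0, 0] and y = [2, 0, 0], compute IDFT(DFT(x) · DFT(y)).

(x ⊛ y)[n] = Σ(m=0 to 2) x[m] · y[(n-m) mod 3]

Computing each output sample:
(x ⊛ y)[0] = -2
(x ⊛ y)[1] = 0
(x ⊛ y)[2] = 0

x ⊛ y = [-2, 0, 0]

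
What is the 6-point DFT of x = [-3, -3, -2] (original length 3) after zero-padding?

Original 3-point DFT: [-8, -0.5000+0.8660i, -0.5000-0.8660i]
Zero-padded 6-point DFT provides frequency interpolation.

DFT_6([x, 0, ...]) = [-8, -3.5000+4.3301i, -0.5000+0.8660i, -2, -0.5000-0.8660i, -3.5000-4.3301i]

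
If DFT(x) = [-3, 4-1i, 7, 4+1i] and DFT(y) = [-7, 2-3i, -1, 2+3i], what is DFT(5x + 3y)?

By linearity: DFT(5x + 3y) = 5·DFT(x) + 3·DFT(y)
= 5·[-3, 4-1i, 7, 4+1i] + 3·[-7, 2-3i, -1, 2+3i]

Computing element-wise:
Z[0] = 5·(-3) + 3·(-7) = -36
Z[1] = 5·(4-1i) + 3·(2-3i) = 26-14i
Z[2] = 5·(7) + 3·(-1) = 32
Z[3] = 5·(4+1i) + 3·(2+3i) = 26+14i

DFT(5x + 3y) = 5·X + 3·Y = [-36, 26-14i, 32, 26+14i]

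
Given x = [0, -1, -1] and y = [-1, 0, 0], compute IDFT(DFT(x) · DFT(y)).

(x ⊛ y)[n] = Σ(m=0 to 2) x[m] · y[(n-m) mod 3]

Computing each output sample:
(x ⊛ y)[0] = 0
(x ⊛ y)[1] = 1
(x ⊛ y)[2] = 1

x ⊛ y = [0, 1, 1]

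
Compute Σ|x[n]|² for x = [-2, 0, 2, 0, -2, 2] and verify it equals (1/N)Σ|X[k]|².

Time domain:
Σ|x[n]|² = |-2|² + |0|² + |2|² + |0|² + |-2|² + |2|² = 16.0000

Frequency domain:
(1/6)Σ|X[k]|² = (1/6)(|0|² + |-1.0000-1.7321i|² + |-3.0000+5.1962i|² + |-4|² + |-3.0000-5.1962i|² + |-1.0000+1.7321i|²) = (1/6)·96.0000 = 16.0000

Both sides agree, confirming Parseval's theorem.

Σ|x[n]|² = (1/N)Σ|X[k]|² = 16.0000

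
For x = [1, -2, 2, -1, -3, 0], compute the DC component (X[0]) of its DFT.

X[0] = Σ(n=0 to 5) x[n] · ω_6^0 = Σ x[n]
= (1) + (-2) + (2) + (-1) + (-3) + (0)

X[0] = -3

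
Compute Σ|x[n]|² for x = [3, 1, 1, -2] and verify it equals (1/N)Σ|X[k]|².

Time domain:
Σ|x[n]|² = |3|² + |1|² + |1|² + |-2|² = 15.0000

Frequency domain:
(1/4)Σ|X[k]|² = (1/4)(|3|² + |2-3i|² + |5|² + |2+3i|²) = (1/4)·60.0000 = 15.0000

Both sides agree, confirming Parseval's theorem.

Σ|x[n]|² = (1/N)Σ|X[k]|² = 15.0000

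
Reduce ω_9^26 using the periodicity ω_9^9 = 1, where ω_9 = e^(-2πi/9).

Since ω_9^9 = 1, powers reduce modulo 9.
26 mod 9 = 8
So ω_9^26 = ω_9^8 = e^(-2πi·8/9)

ω_9^26 = ω_9^8 = 0.7660+0.6428i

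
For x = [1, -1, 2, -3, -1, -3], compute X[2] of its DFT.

X[2] = Σ(n=0 to 5) x[n] · ω_6^(2n) where ω_6 = e^(-2πi/6)
= (1)·ω_6^0 + (-1)·ω_6^2 + (2)·ω_6^4 + (-3)·ω_6^6 + (-1)·ω_6^8 + (-3)·ω_6^10

X[2] = -0.5000+0.8660i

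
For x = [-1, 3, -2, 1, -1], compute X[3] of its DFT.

X[3] = Σ(n=0 to 4) x[n] · ω_5^(3n) where ω_5 = e^(-2πi/5)
= (-1)·ω_5^0 + (3)·ω_5^3 + (-2)·ω_5^6 + (1)·ω_5^9 + (-1)·ω_5^12

X[3] = -2.9271+5.2043i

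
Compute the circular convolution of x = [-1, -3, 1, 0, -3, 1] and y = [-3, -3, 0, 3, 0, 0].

(x ⊛ y)[n] = Σ(m=0 to 5) x[m] · y[(n-m) mod 6]

Computing each output sample:
(x ⊛ y)[0] = 0
(x ⊛ y)[1] = 3
(x ⊛ y)[2] = 9
(x ⊛ y)[3] = -6
(x ⊛ y)[4] = 0
(x ⊛ y)[5] = 9

x ⊛ y = [0, 3, 9, -6, 0, 9]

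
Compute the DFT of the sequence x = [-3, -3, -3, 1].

X[k] = Σ(n=0 to 3) x[n] · ω_4^(nk)
where ω_4 = e^(-2πi/4)

Computing each X[k]:
X[0] = -8
X[1] = 4i
X[2] = -4
X[3] = -4i

X = [-8, 4i, -4, -4i]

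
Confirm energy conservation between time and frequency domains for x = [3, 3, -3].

Time domain:
Σ|x[n]|² = |3|² + |3|² + |-3|² = 27.0000

Frequency domain:
(1/3)Σ|X[k]|² = (1/3)(|3|² + |3.0000-5.1962i|² + |3.0000+5.1962i|²) = (1/3)·81.0000 = 27.0000

Both sides agree, confirming Parseval's theorem.

Σ|x[n]|² = (1/N)Σ|X[k]|² = 27.0000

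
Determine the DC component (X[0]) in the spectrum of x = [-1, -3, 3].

X[0] = Σ(n=0 to 2) x[n] · ω_3^0 = Σ x[n]
= (-1) + (-3) + (3)

X[0] = -1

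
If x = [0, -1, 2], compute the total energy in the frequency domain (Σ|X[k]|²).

Parseval: Σ|x[n]|² = (1/N)Σ|X[k]|², so Σ|X[k]|² = N·Σ|x[n]|² = 3·5.0000

Σ|X[k]|² = N·Σ|x[n]|² = 3·5.0000 = 15.0000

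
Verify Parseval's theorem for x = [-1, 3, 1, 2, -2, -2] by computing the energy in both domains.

Time domain:
Σ|x[n]|² = |-1|² + |3|² + |1|² + |2|² + |-2|² + |-2|² = 23.0000

Frequency domain:
(1/6)Σ|X[k]|² = (1/6)(|1|² + |-2.0000-6.9282i|² + |1.0000-1.7321i|² + |-5|² + |1.0000+1.7321i|² + |-2.0000+6.9282i|²) = (1/6)·138.0000 = 23.0000

Both sides agree, confirming Parseval's theorem.

Σ|x[n]|² = (1/N)Σ|X[k]|² = 23.0000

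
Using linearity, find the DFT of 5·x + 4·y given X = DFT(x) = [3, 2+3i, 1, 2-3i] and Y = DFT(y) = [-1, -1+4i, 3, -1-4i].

By linearity: DFT(5x + 4y) = 5·DFT(x) + 4·DFT(y)
= 5·[3, 2+3i, 1, 2-3i] + 4·[-1, -1+4i, 3, -1-4i]

Computing element-wise:
Z[0] = 5·(3) + 4·(-1) = 11
Z[1] = 5·(2+3i) + 4·(-1+4i) = 6+31i
Z[2] = 5·(1) + 4·(3) = 17
Z[3] = 5·(2-3i) + 4·(-1-4i) = 6-31i

DFT(5x + 4y) = 5·X + 4·Y = [11, 6+31i, 17, 6-31i]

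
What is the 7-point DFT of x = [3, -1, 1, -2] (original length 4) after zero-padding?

Original 4-point DFT: [1, 2-1i, 7, 2+1i]
Zero-padded 7-point DFT provides frequency interpolation.

DFT_7([x, 0, ...]) = [1, 3.9559+0.6747i, 1.0746-0.1549i, 4.9695+3.1656i, 4.9695-3.1656i, 1.0746+0.1549i, 3.9559-0.6747i]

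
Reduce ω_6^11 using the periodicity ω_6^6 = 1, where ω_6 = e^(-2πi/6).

Since ω_6^6 = 1, powers reduce modulo 6.
11 mod 6 = 5
So ω_6^11 = ω_6^5 = e^(-2πi·5/6)

ω_6^11 = ω_6^5 = 0.5000+0.8660i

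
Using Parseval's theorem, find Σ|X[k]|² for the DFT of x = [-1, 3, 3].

Parseval: Σ|x[n]|² = (1/N)Σ|X[k]|², so Σ|X[k]|² = N·Σ|x[n]|² = 3·19.0000

Σ|X[k]|² = N·Σ|x[n]|² = 3·19.0000 = 57.0000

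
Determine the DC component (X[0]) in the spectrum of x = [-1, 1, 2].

X[0] = Σ(n=0 to 2) x[n] · ω_3^0 = Σ x[n]
= (-1) + (1) + (2)

X[0] = 2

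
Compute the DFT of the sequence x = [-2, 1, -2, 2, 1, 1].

X[k] = Σ(n=0 to 5) x[n] · ω_6^(nk)
where ω_6 = e^(-2πi/6)

Computing each X[k]:
X[0] = 1
X[1] = -2.5000+2.5981i
X[2] = -0.5000-2.5981i
X[3] = -7
X[4] = -0.5000+2.5981i
X[5] = -2.5000-2.5981i

X = [1, -2.5000+2.5981i, -0.5000-2.5981i, -7, -0.5000+2.5981i, -2.5000-2.5981i]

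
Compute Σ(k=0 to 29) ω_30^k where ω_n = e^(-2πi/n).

Sum of all nth roots of unity equals 0 for n > 1 (geometric series with r ≠ 1).

0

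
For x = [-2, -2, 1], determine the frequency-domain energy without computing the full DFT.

Parseval: Σ|x[n]|² = (1/N)Σ|X[k]|², so Σ|X[k]|² = N·Σ|x[n]|² = 3·9.0000

Σ|X[k]|² = N·Σ|x[n]|² = 3·9.0000 = 27.0000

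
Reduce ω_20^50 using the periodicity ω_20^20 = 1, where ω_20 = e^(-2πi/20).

Since ω_20^20 = 1, powers reduce modulo 20.
50 mod 20 = 10
So ω_20^50 = ω_20^10 = e^(-2πi·10/20)

ω_20^50 = ω_20^10 = -1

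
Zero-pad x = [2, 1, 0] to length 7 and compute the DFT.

Original 3-point DFT: [3, 1.5000-0.8660i, 1.5000+0.8660i]
Zero-padded 7-point DFT provides frequency interpolation.

DFT_7([x, 0, ...]) = [3, 2.6235-0.7818i, 1.7775-0.9749i, 1.0990-0.4339i, 1.0990+0.4339i, 1.7775+0.9749i, 2.6235+0.7818i]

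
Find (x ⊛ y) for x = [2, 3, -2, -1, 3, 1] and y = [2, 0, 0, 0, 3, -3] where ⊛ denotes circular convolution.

(x ⊛ y)[n] = Σ(m=0 to 5) x[m] · y[(n-m) mod 6]

Computing each output sample:
(x ⊛ y)[0] = -11
(x ⊛ y)[1] = 9
(x ⊛ y)[2] = 8
(x ⊛ y)[3] = -8
(x ⊛ y)[4] = 9
(x ⊛ y)[5] = 5

x ⊛ y = [-11, 9, 8, -8, 9, 5]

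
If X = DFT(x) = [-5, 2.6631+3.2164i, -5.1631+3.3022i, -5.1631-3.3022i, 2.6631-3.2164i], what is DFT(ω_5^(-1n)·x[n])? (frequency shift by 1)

Modulation property: DFT(ω_5^(-1n)·x[n]) = X[(k-1) mod 5], so circularly shift X by 1 positions.

X[k-1] = [2.6631-3.2164i, -5, 2.6631+3.2164i, -5.1631+3.3022i, -5.1631-3.3022i]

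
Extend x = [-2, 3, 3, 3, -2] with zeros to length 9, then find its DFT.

Original 5-point DFT: [5, -6.5451-4.7553i, -0.9549-2.9389i, -0.9549+2.9389i, -6.5451+4.7553i]
Zero-padded 9-point DFT provides frequency interpolation.

DFT_9([x, 0, ...]) = [5, 1.1985-6.7968i, -7.3302-2.6680i, -1.0000+1.7321i, -4.3682-3.6654i, -4.3682+3.6654i, -1.0000-1.7321i, -7.3302+2.6680i, 1.1985+6.7968i]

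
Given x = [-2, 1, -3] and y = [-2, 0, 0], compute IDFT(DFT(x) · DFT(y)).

(x ⊛ y)[n] = Σ(m=0 to 2) x[m] · y[(n-m) mod 3]

Computing each output sample:
(x ⊛ y)[0] = 4
(x ⊛ y)[1] = -2
(x ⊛ y)[2] = 6

x ⊛ y = [4, -2, 6]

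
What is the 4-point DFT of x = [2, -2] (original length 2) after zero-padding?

Original 2-point DFT: [0, 4]
Zero-padded 4-point DFT provides frequency interpolation.

DFT_4([x, 0, ...]) = [0, 2+2i, 4, 2-2i]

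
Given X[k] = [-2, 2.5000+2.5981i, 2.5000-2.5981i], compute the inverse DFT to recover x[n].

x[n] = (1/3) Σ(k=0 to 2) X[k] · e^(2πikn/3)

Computing each x[n]:
x[0] = 1
x[1] = -3
x[2] = 0

x = [1, -3, 0]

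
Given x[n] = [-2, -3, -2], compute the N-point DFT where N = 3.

X[k] = Σ(n=0 to 2) x[n] · ω_3^(nk)
where ω_3 = e^(-2πi/3)

Computing each X[k]:
X[0] = -7
X[1] = 0.5000+0.8660i
X[2] = 0.5000-0.8660i

X = [-7, 0.5000+0.8660i, 0.5000-0.8660i]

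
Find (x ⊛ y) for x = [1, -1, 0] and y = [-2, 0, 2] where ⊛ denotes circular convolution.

(x ⊛ y)[n] = Σ(m=0 to 2) x[m] · y[(n-m) mod 3]

Computing each output sample:
(x ⊛ y)[0] = -4
(x ⊛ y)[1] = 2
(x ⊛ y)[2] = 2

x ⊛ y = [-4, 2, 2]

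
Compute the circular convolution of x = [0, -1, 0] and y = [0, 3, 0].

(x ⊛ y)[n] = Σ(m=0 to 2) x[m] · y[(n-m) mod 3]

Computing each output sample:
(x ⊛ y)[0] = 0
(x ⊛ y)[1] = 0
(x ⊛ y)[2] = -3

x ⊛ y = [0, 0, -3]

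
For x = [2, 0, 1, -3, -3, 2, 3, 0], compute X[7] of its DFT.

X[7] = Σ(n=0 to 7) x[n] · ω_8^(7n) where ω_8 = e^(-2πi/8)
= (2)·ω_8^0 + (0)·ω_8^7 + (1)·ω_8^14 + (-3)·ω_8^21 + (-3)·ω_8^28 + (2)·ω_8^35 + (3)·ω_8^42 + (0)·ω_8^49

X[7] = 5.7071-5.5355i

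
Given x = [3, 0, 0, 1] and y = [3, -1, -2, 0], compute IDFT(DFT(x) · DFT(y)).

(x ⊛ y)[n] = Σ(m=0 to 3) x[m] · y[(n-m) mod 4]

Computing each output sample:
(x ⊛ y)[0] = 8
(x ⊛ y)[1] = -5
(x ⊛ y)[2] = -6
(x ⊛ y)[3] = 3

x ⊛ y = [8, -5, -6, 3]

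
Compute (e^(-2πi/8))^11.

Since ω_8^8 = 1, powers reduce modulo 8.
11 mod 8 = 3
So ω_8^11 = ω_8^3 = e^(-2πi·3/8)

ω_8^11 = ω_8^3 = -0.7071-0.7071i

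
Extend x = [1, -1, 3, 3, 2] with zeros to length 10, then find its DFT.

Original 5-point DFT: [8, -3.5451+2.8532i, 2.0451+1.7634i, 2.0451-1.7634i, -3.5451-2.8532i]
Zero-padded 10-point DFT provides frequency interpolation.

DFT_10([x, 0, ...]) = [8, -1.4271-6.2941i, -3.5451+2.8532i, 1.9271+2.5757i, 2.0451+1.7634i, 4, 2.0451-1.7634i, 1.9271-2.5757i, -3.5451-2.8532i, -1.4271+6.2941i]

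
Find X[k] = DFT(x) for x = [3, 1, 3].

X[k] = Σ(n=0 to 2) x[n] · ω_3^(nk)
where ω_3 = e^(-2πi/3)

Computing each X[k]:
X[0] = 7
X[1] = 1.0000+1.7321i
X[2] = 1.0000-1.7321i

X = [7, 1.0000+1.7321i, 1.0000-1.7321i]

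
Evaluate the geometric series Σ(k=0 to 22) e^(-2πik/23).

Sum of all nth roots of unity equals 0 for n > 1 (geometric series with r ≠ 1).

0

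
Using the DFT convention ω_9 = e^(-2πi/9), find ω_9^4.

ω_9^4 = e^(-2πi·4/9)
= cos(-2π·4/9) + i·sin(-2π·4/9)
= cos(-8π/9) + i·sin(-8π/9)

ω_9^4 = cos(-8π/9) + i·sin(-8π/9) = -0.9397-0.3420i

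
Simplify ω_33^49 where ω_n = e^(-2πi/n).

Since ω_33^33 = 1, powers reduce modulo 33.
49 mod 33 = 16
So ω_33^49 = ω_33^16 = e^(-2πi·16/33)

ω_33^49 = ω_33^16 = -0.9955-0.0951i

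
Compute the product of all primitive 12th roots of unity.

The primitive 12th roots of unity are ω_12^k for k coprime to 12: k ∈ {1, 5, 7, 11}
Their product equals the constant term of the cyclotomic polynomial Φ_12(x) up to sign.
For n ≥ 3, the product of all primitive nth roots of unity is 1. (For n=1 it is 1; for n=2 it is -1.)

1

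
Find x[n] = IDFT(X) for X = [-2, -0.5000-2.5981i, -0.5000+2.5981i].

x[n] = (1/3) Σ(k=0 to 2) X[k] · e^(2πikn/3)

Computing each x[n]:
x[0] = -1
x[1] = 1
x[2] = -2

x = [-1, 1, -2]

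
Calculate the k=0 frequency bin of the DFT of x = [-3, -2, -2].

X[0] = Σ(n=0 to 2) x[n] · ω_3^0 = Σ x[n]
= (-3) + (-2) + (-2)

X[0] = -7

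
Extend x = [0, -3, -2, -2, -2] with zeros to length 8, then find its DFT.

Original 5-point DFT: [-9, 1.6910+0.9511i, 2.8090+0.5878i, 2.8090-0.5878i, 1.6910-0.9511i]
Zero-padded 8-point DFT provides frequency interpolation.

DFT_8([x, 0, ...]) = [-9, 1.2929+5.5355i, 1i, 2.7071+1.5355i, 1, 2.7071-1.5355i, -1i, 1.2929-5.5355i]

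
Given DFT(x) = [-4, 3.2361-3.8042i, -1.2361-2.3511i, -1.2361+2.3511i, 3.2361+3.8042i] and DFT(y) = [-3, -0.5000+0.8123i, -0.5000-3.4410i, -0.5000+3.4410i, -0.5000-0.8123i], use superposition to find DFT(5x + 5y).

By linearity: DFT(5x + 5y) = 5·DFT(x) + 5·DFT(y)
= 5·[-4, 3.2361-3.8042i, -1.2361-2.3511i, -1.2361+2.3511i, 3.2361+3.8042i] + 5·[-3, -0.5000+0.8123i, -0.5000-3.4410i, -0.5000+3.4410i, -0.5000-0.8123i]

Computing element-wise:
Z[0] = 5·(-4) + 5·(-3) = -35
Z[1] = 5·(3.2361-3.8042i) + 5·(-0.5000+0.8123i) = 13.6805-14.9595i
Z[2] = 5·(-1.2361-2.3511i) + 5·(-0.5000-3.4410i) = -8.6805-28.9605i
Z[3] = 5·(-1.2361+2.3511i) + 5·(-0.5000+3.4410i) = -8.6805+28.9605i
Z[4] = 5·(3.2361+3.8042i) + 5·(-0.5000-0.8123i) = 13.6805+14.9595i

DFT(5x + 5y) = 5·X + 5·Y = [-35, 13.6805-14.9595i, -8.6805-28.9605i, -8.6805+28.9605i, 13.6805+14.9595i]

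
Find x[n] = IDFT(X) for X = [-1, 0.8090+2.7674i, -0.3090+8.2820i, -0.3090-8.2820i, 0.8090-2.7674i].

x[n] = (1/5) Σ(k=0 to 4) X[k] · e^(2πikn/5)

Computing each x[n]:
x[0] = 0
x[1] = -3
x[2] = 2
x[3] = -3
x[4] = 3

x = [0, -3, 2, -3, 3]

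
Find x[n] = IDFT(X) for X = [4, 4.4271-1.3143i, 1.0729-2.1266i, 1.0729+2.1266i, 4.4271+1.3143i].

x[n] = (1/5) Σ(k=0 to 4) X[k] · e^(2πikn/5)

Computing each x[n]:
x[0] = 3
x[1] = 2
x[2] = -1
x[3] = 0
x[4] = 0

x = [3, 2, -1, 0, 0]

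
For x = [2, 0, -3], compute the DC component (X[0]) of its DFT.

X[0] = Σ(n=0 to 2) x[n] · ω_3^0 = Σ x[n]
= (2) + (0) + (-3)

X[0] = -1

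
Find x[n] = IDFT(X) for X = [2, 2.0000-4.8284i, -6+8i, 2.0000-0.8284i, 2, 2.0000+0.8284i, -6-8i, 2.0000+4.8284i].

x[n] = (1/8) Σ(k=0 to 7) X[k] · e^(2πikn/8)

Computing each x[n]:
x[0] = 0
x[1] = -1
x[2] = 3
x[3] = 3
x[4] = -2
x[5] = -3
x[6] = 1
x[7] = 1

x = [0, -1, 3, 3, -2, -3, 1, 1]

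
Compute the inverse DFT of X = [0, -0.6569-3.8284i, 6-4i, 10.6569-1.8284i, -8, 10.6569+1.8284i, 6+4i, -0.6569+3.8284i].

x[n] = (1/8) Σ(k=0 to 7) X[k] · e^(2πikn/8)

Computing each x[n]:
x[0] = 3
x[1] = 1
x[2] = -2
x[3] = 3
x[4] = -2
x[5] = 3
x[6] = -3
x[7] = -3

x = [3, 1, -2, 3, -2, 3, -3, -3]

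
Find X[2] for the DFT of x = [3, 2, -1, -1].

X[2] = Σ(n=0 to 3) x[n] · ω_4^(2n) where ω_4 = e^(-2πi/4)
= (3)·ω_4^0 + (2)·ω_4^2 + (-1)·ω_4^4 + (-1)·ω_4^6

X[2] = 1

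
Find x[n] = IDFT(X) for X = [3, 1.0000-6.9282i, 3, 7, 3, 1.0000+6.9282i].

x[n] = (1/6) Σ(k=0 to 5) X[k] · e^(2πikn/6)

Computing each x[n]:
x[0] = 3
x[1] = 1
x[2] = 3
x[3] = 0
x[4] = -1
x[5] = -3

x = [3, 1, 3, 0, -1, -3]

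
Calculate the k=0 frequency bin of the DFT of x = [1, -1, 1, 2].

X[0] = Σ(n=0 to 3) x[n] · ω_4^0 = Σ x[n]
= (1) + (-1) + (1) + (2)

X[0] = 3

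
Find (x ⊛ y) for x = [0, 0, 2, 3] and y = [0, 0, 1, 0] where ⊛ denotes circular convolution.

(x ⊛ y)[n] = Σ(m=0 to 3) x[m] · y[(n-m) mod 4]

Computing each output sample:
(x ⊛ y)[0] = 2
(x ⊛ y)[1] = 3
(x ⊛ y)[2] = 0
(x ⊛ y)[3] = 0

x ⊛ y = [2, 3, 0, 0]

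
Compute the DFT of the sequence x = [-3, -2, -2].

X[k] = Σ(n=0 to 2) x[n] · ω_3^(nk)
where ω_3 = e^(-2πi/3)

Computing each X[k]:
X[0] = -7
X[1] = -1
X[2] = -1

X = [-7, -1, -1]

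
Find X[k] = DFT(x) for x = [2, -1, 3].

X[k] = Σ(n=0 to 2) x[n] · ω_3^(nk)
where ω_3 = e^(-2πi/3)

Computing each X[k]:
X[0] = 4
X[1] = 1.0000+3.4641i
X[2] = 1.0000-3.4641i

X = [4, 1.0000+3.4641i, 1.0000-3.4641i]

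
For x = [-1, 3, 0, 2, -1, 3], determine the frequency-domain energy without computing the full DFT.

Parseval: Σ|x[n]|² = (1/N)Σ|X[k]|², so Σ|X[k]|² = N·Σ|x[n]|² = 6·24.0000

Σ|X[k]|² = N·Σ|x[n]|² = 6·24.0000 = 144.0000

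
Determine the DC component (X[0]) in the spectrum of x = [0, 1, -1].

X[0] = Σ(n=0 to 2) x[n] · ω_3^0 = Σ x[n]
= (0) + (1) + (-1)

X[0] = 0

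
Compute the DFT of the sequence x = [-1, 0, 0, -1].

X[k] = Σ(n=0 to 3) x[n] · ω_4^(nk)
where ω_4 = e^(-2πi/4)

Computing each X[k]:
X[0] = -2
X[1] = -1-1i
X[2] = 0
X[3] = -1+1i

X = [-2, -1-1i, 0, -1+1i]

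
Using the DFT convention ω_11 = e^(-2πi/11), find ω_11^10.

ω_11^10 = e^(-2πi·10/11)
= cos(-2π·10/11) + i·sin(-2π·10/11)
= cos(-20π/11) + i·sin(-20π/11)

ω_11^10 = cos(-20π/11) + i·sin(-20π/11) = 0.8413+0.5406i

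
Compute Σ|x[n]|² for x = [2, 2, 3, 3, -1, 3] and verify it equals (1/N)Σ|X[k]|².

Time domain:
Σ|x[n]|² = |2|² + |2|² + |3|² + |3|² + |-1|² + |3|² = 36.0000

Frequency domain:
(1/6)Σ|X[k]|² = (1/6)(|12|² + |0.5000-2.5981i|² + |1.5000+4.3301i|² + |-4|² + |1.5000-4.3301i|² + |0.5000+2.5981i|²) = (1/6)·216.0000 = 36.0000

Both sides agree, confirming Parseval's theorem.

Σ|x[n]|² = (1/N)Σ|X[k]|² = 36.0000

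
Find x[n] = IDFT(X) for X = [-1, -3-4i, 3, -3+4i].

x[n] = (1/4) Σ(k=0 to 3) X[k] · e^(2πikn/4)

Computing each x[n]:
x[0] = -1
x[1] = 1
x[2] = 2
x[3] = -3

x = [-1, 1, 2, -3]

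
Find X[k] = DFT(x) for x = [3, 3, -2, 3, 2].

X[k] = Σ(n=0 to 4) x[n] · ω_5^(nk)
where ω_5 = e^(-2πi/5)

Computing each X[k]:
X[0] = 9
X[1] = 3.7361+1.9879i
X[2] = -0.7361-5.3431i
X[3] = -0.7361+5.3431i
X[4] = 3.7361-1.9879i

X = [9, 3.7361+1.9879i, -0.7361-5.3431i, -0.7361+5.3431i, 3.7361-1.9879i]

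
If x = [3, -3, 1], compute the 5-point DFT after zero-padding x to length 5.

Original 3-point DFT: [1, 4.0000+3.4641i, 4.0000-3.4641i]
Zero-padded 5-point DFT provides frequency interpolation.

DFT_5([x, 0, ...]) = [1, 1.2639+2.2654i, 5.7361+2.7144i, 5.7361-2.7144i, 1.2639-2.2654i]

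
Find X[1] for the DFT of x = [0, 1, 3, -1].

X[1] = Σ(n=0 to 3) x[n] · ω_4^(1n) where ω_4 = e^(-2πi/4)
= (0)·ω_4^0 + (1)·ω_4^1 + (3)·ω_4^2 + (-1)·ω_4^3

X[1] = -3-2i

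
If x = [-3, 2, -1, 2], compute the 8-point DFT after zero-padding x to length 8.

Original 4-point DFT: [0, -2, -8, -2]
Zero-padded 8-point DFT provides frequency interpolation.

DFT_8([x, 0, ...]) = [0, -3.0000-1.8284i, -2, -3.0000-3.8284i, -8, -3.0000+3.8284i, -2, -3.0000+1.8284i]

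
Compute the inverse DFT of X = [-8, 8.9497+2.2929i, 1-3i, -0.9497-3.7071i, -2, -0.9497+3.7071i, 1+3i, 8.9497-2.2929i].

x[n] = (1/8) Σ(k=0 to 7) X[k] · e^(2πikn/8)

Computing each x[n]:
x[0] = 1
x[1] = 2
x[2] = -3
x[3] = -3
x[4] = -3
x[5] = -2
x[6] = 0
x[7] = 0

x = [1, 2, -3, -3, -3, -2, 0, 0]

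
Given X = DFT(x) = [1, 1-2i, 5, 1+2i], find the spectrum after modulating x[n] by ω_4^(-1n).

Modulation property: DFT(ω_4^(-1n)·x[n]) = X[(k-1) mod 4], so circularly shift X by 1 positions.

X[k-1] = [1+2i, 1, 1-2i, 5]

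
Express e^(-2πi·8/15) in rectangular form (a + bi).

ω_15^8 = e^(-2πi·8/15)
= cos(-2π·8/15) + i·sin(-2π·8/15)
= cos(-16π/15) + i·sin(-16π/15)

ω_15^8 = cos(-16π/15) + i·sin(-16π/15) = -0.9781+0.2079i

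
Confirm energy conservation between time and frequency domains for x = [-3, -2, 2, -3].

Time domain:
Σ|x[n]|² = |-3|² + |-2|² + |2|² + |-3|² = 26.0000

Frequency domain:
(1/4)Σ|X[k]|² = (1/4)(|-6|² + |-5-1i|² + |4|² + |-5+1i|²) = (1/4)·104.0000 = 26.0000

Both sides agree, confirming Parseval's theorem.

Σ|x[n]|² = (1/N)Σ|X[k]|² = 26.0000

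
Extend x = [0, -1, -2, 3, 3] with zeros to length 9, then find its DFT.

Original 5-point DFT: [3, -0.1910+6.7432i, -1.3090-2.4041i, -1.3090+2.4041i, -0.1910-6.7432i]
Zero-padded 9-point DFT provides frequency interpolation.

DFT_9([x, 0, ...]) = [3, -5.4324-1.0117i, 2.5039+6.1953i, 3.0000-3.4641i, -1.5715-0.5872i, -1.5715+0.5872i, 3.0000+3.4641i, 2.5039-6.1953i, -5.4324+1.0117i]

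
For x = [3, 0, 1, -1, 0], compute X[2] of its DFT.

X[2] = Σ(n=0 to 4) x[n] · ω_5^(2n) where ω_5 = e^(-2πi/5)
= (3)·ω_5^0 + (0)·ω_5^2 + (1)·ω_5^4 + (-1)·ω_5^6 + (0)·ω_5^8

X[2] = 3.0000+1.9021i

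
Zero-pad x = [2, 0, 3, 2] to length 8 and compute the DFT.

Original 4-point DFT: [7, -1+2i, 3, -1-2i]
Zero-padded 8-point DFT provides frequency interpolation.

DFT_8([x, 0, ...]) = [7, 0.5858-4.4142i, -1+2i, 3.4142+1.5858i, 3, 3.4142-1.5858i, -1-2i, 0.5858+4.4142i]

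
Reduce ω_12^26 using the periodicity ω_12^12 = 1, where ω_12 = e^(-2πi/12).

Since ω_12^12 = 1, powers reduce modulo 12.
26 mod 12 = 2
So ω_12^26 = ω_12^2 = e^(-2πi·2/12)

ω_12^26 = ω_12^2 = 0.5000-0.8660i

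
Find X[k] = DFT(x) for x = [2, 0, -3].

X[k] = Σ(n=0 to 2) x[n] · ω_3^(nk)
where ω_3 = e^(-2πi/3)

Computing each X[k]:
X[0] = -1
X[1] = 3.5000-2.5981i
X[2] = 3.5000+2.5981i

X = [-1, 3.5000-2.5981i, 3.5000+2.5981i]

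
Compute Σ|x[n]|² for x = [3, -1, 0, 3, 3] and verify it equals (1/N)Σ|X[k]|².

Time domain:
Σ|x[n]|² = |3|² + |-1|² + |0|² + |3|² + |3|² = 28.0000

Frequency domain:
(1/5)Σ|X[k]|² = (1/5)(|8|² + |1.1910+5.5676i|² + |2.3090-0.5020i|² + |2.3090+0.5020i|² + |1.1910-5.5676i|²) = (1/5)·140.0000 = 28.0000

Both sides agree, confirming Parseval's theorem.

Σ|x[n]|² = (1/N)Σ|X[k]|² = 28.0000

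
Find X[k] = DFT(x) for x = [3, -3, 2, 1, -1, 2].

X[k] = Σ(n=0 to 5) x[n] · ω_6^(nk)
where ω_6 = e^(-2πi/6)

Computing each X[k]:
X[0] = 4
X[1] = 1.0000+1.7321i
X[2] = 4.0000+6.9282i
X[3] = 4
X[4] = 4.0000-6.9282i
X[5] = 1.0000-1.7321i

X = [4, 1.0000+1.7321i, 4.0000+6.9282i, 4, 4.0000-6.9282i, 1.0000-1.7321i]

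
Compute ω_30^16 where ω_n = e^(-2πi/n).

ω_30^16 = e^(-2πi·16/30)
= cos(-2π·16/30) + i·sin(-2π·16/30)
= cos(-32π/30) + i·sin(-32π/30)

ω_30^16 = cos(-32π/30) + i·sin(-32π/30) = -0.9781+0.2079i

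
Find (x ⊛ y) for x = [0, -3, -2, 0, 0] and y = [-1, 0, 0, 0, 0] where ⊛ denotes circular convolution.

(x ⊛ y)[n] = Σ(m=0 to 4) x[m] · y[(n-m) mod 5]

Computing each output sample:
(x ⊛ y)[0] = 0
(x ⊛ y)[1] = 3
(x ⊛ y)[2] = 2
(x ⊛ y)[3] = 0
(x ⊛ y)[4] = 0

x ⊛ y = [0, 3, 2, 0, 0]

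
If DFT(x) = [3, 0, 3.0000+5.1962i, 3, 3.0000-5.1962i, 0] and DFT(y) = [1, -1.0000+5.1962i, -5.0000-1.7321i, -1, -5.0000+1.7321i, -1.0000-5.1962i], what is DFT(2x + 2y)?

By linearity: DFT(2x + 2y) = 2·DFT(x) + 2·DFT(y)
= 2·[3, 0, 3.0000+5.1962i, 3, 3.0000-5.1962i, 0] + 2·[1, -1.0000+5.1962i, -5.0000-1.7321i, -1, -5.0000+1.7321i, -1.0000-5.1962i]

Computing element-wise:
Z[0] = 2·(3) + 2·(1) = 8
Z[1] = 2·(0) + 2·(-1.0000+5.1962i) = -2.0000+10.3924i
Z[2] = 2·(3.0000+5.1962i) + 2·(-5.0000-1.7321i) = -4.0000+6.9282i
Z[3] = 2·(3) + 2·(-1) = 4
Z[4] = 2·(3.0000-5.1962i) + 2·(-5.0000+1.7321i) = -4.0000-6.9282i
Z[5] = 2·(0) + 2·(-1.0000-5.1962i) = -2.0000-10.3924i

DFT(2x + 2y) = 2·X + 2·Y = [8, -2.0000+10.3924i, -4.0000+6.9282i, 4, -4.0000-6.9282i, -2.0000-10.3924i]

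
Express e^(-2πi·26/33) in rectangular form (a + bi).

ω_33^26 = e^(-2πi·26/33)
= cos(-2π·26/33) + i·sin(-2π·26/33)
= cos(-52π/33) + i·sin(-52π/33)

ω_33^26 = cos(-52π/33) + i·sin(-52π/33) = 0.2358+0.9718i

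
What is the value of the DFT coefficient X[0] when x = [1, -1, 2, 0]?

X[0] = Σ(n=0 to 3) x[n] · ω_4^0 = Σ x[n]
= (1) + (-1) + (2) + (0)

X[0] = 2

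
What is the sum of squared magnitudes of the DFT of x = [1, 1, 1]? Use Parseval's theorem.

Parseval: Σ|x[n]|² = (1/N)Σ|X[k]|², so Σ|X[k]|² = N·Σ|x[n]|² = 3·3.0000

Σ|X[k]|² = N·Σ|x[n]|² = 3·3.0000 = 9.0000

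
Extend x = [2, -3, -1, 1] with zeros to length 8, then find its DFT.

Original 4-point DFT: [-1, 3+4i, 3, 3-4i]
Zero-padded 8-point DFT provides frequency interpolation.

DFT_8([x, 0, ...]) = [-1, -0.8284+2.4142i, 3+4i, 4.8284+0.4142i, 3, 4.8284-0.4142i, 3-4i, -0.8284-2.4142i]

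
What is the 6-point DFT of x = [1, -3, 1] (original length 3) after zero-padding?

Original 3-point DFT: [-1, 2.0000+3.4641i, 2.0000-3.4641i]
Zero-padded 6-point DFT provides frequency interpolation.

DFT_6([x, 0, ...]) = [-1, -1.0000+1.7321i, 2.0000+3.4641i, 5, 2.0000-3.4641i, -1.0000-1.7321i]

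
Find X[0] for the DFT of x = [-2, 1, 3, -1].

X[0] = Σ(n=0 to 3) x[n] · ω_4^0 = Σ x[n]
= (-2) + (1) + (3) + (-1)

X[0] = 1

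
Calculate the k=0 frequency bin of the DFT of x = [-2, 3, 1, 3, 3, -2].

X[0] = Σ(n=0 to 5) x[n] · ω_6^0 = Σ x[n]
= (-2) + (3) + (1) + (3) + (3) + (-2)

X[0] = 6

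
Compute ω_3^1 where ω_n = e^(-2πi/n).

ω_3^1 = e^(-2πi·1/3)
= cos(-2π·1/3) + i·sin(-2π·1/3)
= cos(-2π/3) + i·sin(-2π/3)

ω_3^1 = cos(-2π/3) + i·sin(-2π/3) = -0.5000-0.8660i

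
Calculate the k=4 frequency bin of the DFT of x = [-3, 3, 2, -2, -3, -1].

X[4] = Σ(n=0 to 5) x[n] · ω_6^(4n) where ω_6 = e^(-2πi/6)
= (-3)·ω_6^0 + (3)·ω_6^4 + (2)·ω_6^8 + (-2)·ω_6^12 + (-3)·ω_6^16 + (-1)·ω_6^20

X[4] = -5.5000-0.8660i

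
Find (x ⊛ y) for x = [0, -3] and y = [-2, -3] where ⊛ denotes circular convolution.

(x ⊛ y)[n] = Σ(m=0 to 1) x[m] · y[(n-m) mod 2]

Computing each output sample:
(x ⊛ y)[0] = 9
(x ⊛ y)[1] = 6

x ⊛ y = [9, 6]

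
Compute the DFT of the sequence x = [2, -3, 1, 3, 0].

X[k] = Σ(n=0 to 4) x[n] · ω_5^(nk)
where ω_5 = e^(-2πi/5)

Computing each X[k]:
X[0] = 3
X[1] = -2.1631+4.0287i
X[2] = 5.6631-0.1388i
X[3] = 5.6631+0.1388i
X[4] = -2.1631-4.0287i

X = [3, -2.1631+4.0287i, 5.6631-0.1388i, 5.6631+0.1388i, -2.1631-4.0287i]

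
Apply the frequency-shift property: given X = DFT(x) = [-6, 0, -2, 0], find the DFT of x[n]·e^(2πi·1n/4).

Modulation property: DFT(ω_4^(-1n)·x[n]) = X[(k-1) mod 4], so circularly shift X by 1 positions.

X[k-1] = [0, -6, 0, -2]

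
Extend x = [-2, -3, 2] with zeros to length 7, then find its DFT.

Original 3-point DFT: [-3, -1.5000+4.3301i, -1.5000-4.3301i]
Zero-padded 7-point DFT provides frequency interpolation.

DFT_7([x, 0, ...]) = [-3, -4.3155+0.3956i, -3.1344+3.7926i, 1.9499+2.8653i, 1.9499-2.8653i, -3.1344-3.7926i, -4.3155-0.3956i]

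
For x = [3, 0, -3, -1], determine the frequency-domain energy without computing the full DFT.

Parseval: Σ|x[n]|² = (1/N)Σ|X[k]|², so Σ|X[k]|² = N·Σ|x[n]|² = 4·19.0000

Σ|X[k]|² = N·Σ|x[n]|² = 4·19.0000 = 76.0000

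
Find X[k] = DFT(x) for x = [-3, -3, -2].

X[k] = Σ(n=0 to 2) x[n] · ω_3^(nk)
where ω_3 = e^(-2πi/3)

Computing each X[k]:
X[0] = -8
X[1] = -0.5000+0.8660i
X[2] = -0.5000-0.8660i

X = [-8, -0.5000+0.8660i, -0.5000-0.8660i]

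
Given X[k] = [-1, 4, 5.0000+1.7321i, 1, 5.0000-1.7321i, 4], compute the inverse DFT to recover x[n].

x[n] = (1/6) Σ(k=0 to 5) X[k] · e^(2πikn/6)

Computing each x[n]:
x[0] = 3
x[1] = -1
x[2] = -1
x[3] = 0
x[4] = -2
x[5] = 0

x = [3, -1, -1, 0, -2, 0]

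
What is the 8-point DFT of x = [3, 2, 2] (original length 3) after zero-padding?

Original 3-point DFT: [7, 1, 1]
Zero-padded 8-point DFT provides frequency interpolation.

DFT_8([x, 0, ...]) = [7, 4.4142-3.4142i, 1-2i, 1.5858+0.5858i, 3, 1.5858-0.5858i, 1+2i, 4.4142+3.4142i]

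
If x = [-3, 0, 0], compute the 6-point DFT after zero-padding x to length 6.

Original 3-point DFT: [-3, -3, -3]
Zero-padded 6-point DFT provides frequency interpolation.

DFT_6([x, 0, ...]) = [-3, -3, -3, -3, -3, -3]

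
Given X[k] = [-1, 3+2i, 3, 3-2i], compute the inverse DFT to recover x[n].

x[n] = (1/4) Σ(k=0 to 3) X[k] · e^(2πikn/4)

Computing each x[n]:
x[0] = 2
x[1] = -2
x[2] = -1
x[3] = 0

x = [2, -2, -1, 0]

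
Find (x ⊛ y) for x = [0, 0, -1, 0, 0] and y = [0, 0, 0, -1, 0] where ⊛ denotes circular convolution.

(x ⊛ y)[n] = Σ(m=0 to 4) x[m] · y[(n-m) mod 5]

Computing each output sample:
(x ⊛ y)[0] = 1
(x ⊛ y)[1] = 0
(x ⊛ y)[2] = 0
(x ⊛ y)[3] = 0
(x ⊛ y)[4] = 0

x ⊛ y = [1, 0, 0, 0, 0]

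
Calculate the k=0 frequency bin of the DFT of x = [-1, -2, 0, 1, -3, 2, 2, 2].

X[0] = Σ(n=0 to 7) x[n] · ω_8^0 = Σ x[n]
= (-1) + (-2) + (0) + (1) + (-3) + (2) + (2) + (2)

X[0] = 1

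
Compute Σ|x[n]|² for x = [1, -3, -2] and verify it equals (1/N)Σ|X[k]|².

Time domain:
Σ|x[n]|² = |1|² + |-3|² + |-2|² = 14.0000

Frequency domain:
(1/3)Σ|X[k]|² = (1/3)(|-4|² + |3.5000+0.8660i|² + |3.5000-0.8660i|²) = (1/3)·42.0000 = 14.0000

Both sides agree, confirming Parseval's theorem.

Σ|x[n]|² = (1/N)Σ|X[k]|² = 14.0000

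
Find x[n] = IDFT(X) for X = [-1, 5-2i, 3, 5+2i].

x[n] = (1/4) Σ(k=0 to 3) X[k] · e^(2πikn/4)

Computing each x[n]:
x[0] = 3
x[1] = 0
x[2] = -2
x[3] = -2

x = [3, 0, -2, -2]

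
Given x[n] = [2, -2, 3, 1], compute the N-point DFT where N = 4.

X[k] = Σ(n=0 to 3) x[n] · ω_4^(nk)
where ω_4 = e^(-2πi/4)

Computing each X[k]:
X[0] = 4
X[1] = -1+3i
X[2] = 6
X[3] = -1-3i

X = [4, -1+3i, 6, -1-3i]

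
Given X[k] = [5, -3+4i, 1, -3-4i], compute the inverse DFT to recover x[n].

x[n] = (1/4) Σ(k=0 to 3) X[k] · e^(2πikn/4)

Computing each x[n]:
x[0] = 0
x[1] = -1
x[2] = 3
x[3] = 3

x = [0, -1, 3, 3]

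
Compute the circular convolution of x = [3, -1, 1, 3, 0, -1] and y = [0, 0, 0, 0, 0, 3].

(x ⊛ y)[n] = Σ(m=0 to 5) x[m] · y[(n-m) mod 6]

Computing each output sample:
(x ⊛ y)[0] = -3
(x ⊛ y)[1] = 3
(x ⊛ y)[2] = 9
(x ⊛ y)[3] = 0
(x ⊛ y)[4] = -3
(x ⊛ y)[5] = 9

x ⊛ y = [-3, 3, 9, 0, -3, 9]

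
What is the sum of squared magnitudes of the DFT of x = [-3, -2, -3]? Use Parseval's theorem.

Parseval: Σ|x[n]|² = (1/N)Σ|X[k]|², so Σ|X[k]|² = N·Σ|x[n]|² = 3·22.0000

Σ|X[k]|² = N·Σ|x[n]|² = 3·22.0000 = 66.0000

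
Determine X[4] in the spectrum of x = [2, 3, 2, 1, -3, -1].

X[4] = Σ(n=0 to 5) x[n] · ω_6^(4n) where ω_6 = e^(-2πi/6)
= (2)·ω_6^0 + (3)·ω_6^4 + (2)·ω_6^8 + (1)·ω_6^12 + (-3)·ω_6^16 + (-1)·ω_6^20

X[4] = 2.5000-0.8660i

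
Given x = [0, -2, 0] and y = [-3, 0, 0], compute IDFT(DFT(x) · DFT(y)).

(x ⊛ y)[n] = Σ(m=0 to 2) x[m] · y[(n-m) mod 3]

Computing each output sample:
(x ⊛ y)[0] = 0
(x ⊛ y)[1] = 6
(x ⊛ y)[2] = 0

x ⊛ y = [0, 6, 0]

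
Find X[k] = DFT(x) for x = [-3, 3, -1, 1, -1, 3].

X[k] = Σ(n=0 to 5) x[n] · ω_6^(nk)
where ω_6 = e^(-2πi/6)

Computing each X[k]:
X[0] = 2
X[1] = 0
X[2] = -4
X[3] = -12
X[4] = -4
X[5] = 0

X = [2, 0, -4, -12, -4, 0]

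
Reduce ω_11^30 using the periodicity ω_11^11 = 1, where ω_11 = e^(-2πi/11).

Since ω_11^11 = 1, powers reduce modulo 11.
30 mod 11 = 8
So ω_11^30 = ω_11^8 = e^(-2πi·8/11)

ω_11^30 = ω_11^8 = -0.1423+0.9898i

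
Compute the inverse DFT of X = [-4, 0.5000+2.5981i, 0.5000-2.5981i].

x[n] = (1/3) Σ(k=0 to 2) X[k] · e^(2πikn/3)

Computing each x[n]:
x[0] = -1
x[1] = -3
x[2] = 0

x = [-1, -3, 0]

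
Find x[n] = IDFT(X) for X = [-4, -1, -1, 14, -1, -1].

x[n] = (1/6) Σ(k=0 to 5) X[k] · e^(2πikn/6)

Computing each x[n]:
x[0] = 1
x[1] = -3
x[2] = 2
x[3] = -3
x[4] = 2
x[5] = -3

x = [1, -3, 2, -3, 2, -3]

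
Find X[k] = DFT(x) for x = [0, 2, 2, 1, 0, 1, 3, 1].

X[k] = Σ(n=0 to 7) x[n] · ω_8^(nk)
where ω_8 = e^(-2πi/8)

Computing each X[k]:
X[0] = 10
X[1] = 0.7071+0.2929i
X[2] = -5-1i
X[3] = -0.7071-1.7071i
X[4] = 0
X[5] = -0.7071+1.7071i
X[6] = -5+1i
X[7] = 0.7071-0.2929i

X = [10, 0.7071+0.2929i, -5-1i, -0.7071-1.7071i, 0, -0.7071+1.7071i, -5+1i, 0.7071-0.2929i]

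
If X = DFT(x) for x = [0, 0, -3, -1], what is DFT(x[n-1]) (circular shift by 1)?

Time shift by 1: X_shifted[k] = ω_4^(1k) · X[k]
Shifted x = [-1, 0, 0, -3]

DFT(x[n-1]) = [-4, -1-3i, 2, -1+3i]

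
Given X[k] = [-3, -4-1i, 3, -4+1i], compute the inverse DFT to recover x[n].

x[n] = (1/4) Σ(k=0 to 3) X[k] · e^(2πikn/4)

Computing each x[n]:
x[0] = -2
x[1] = -1
x[2] = 2
x[3] = -2

x = [-2, -1, 2, -2]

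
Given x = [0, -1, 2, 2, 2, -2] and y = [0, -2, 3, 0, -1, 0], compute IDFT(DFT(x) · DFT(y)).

(x ⊛ y)[n] = Σ(m=0 to 5) x[m] · y[(n-m) mod 6]

Computing each output sample:
(x ⊛ y)[0] = 8
(x ⊛ y)[1] = -8
(x ⊛ y)[2] = 0
(x ⊛ y)[3] = -5
(x ⊛ y)[4] = 2
(x ⊛ y)[5] = 3

x ⊛ y = [8, -8, 0, -5, 2, 3]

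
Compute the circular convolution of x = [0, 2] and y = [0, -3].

(x ⊛ y)[n] = Σ(m=0 to 1) x[m] · y[(n-m) mod 2]

Computing each output sample:
(x ⊛ y)[0] = -6
(x ⊛ y)[1] = 0

x ⊛ y = [-6, 0]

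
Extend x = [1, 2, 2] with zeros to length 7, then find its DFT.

Original 3-point DFT: [5, -1, -1]
Zero-padded 7-point DFT provides frequency interpolation.

DFT_7([x, 0, ...]) = [5, 1.8019-3.5135i, -1.2470-1.0821i, 0.4450+0.6959i, 0.4450-0.6959i, -1.2470+1.0821i, 1.8019+3.5135i]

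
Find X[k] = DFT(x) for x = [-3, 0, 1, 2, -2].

X[k] = Σ(n=0 to 4) x[n] · ω_5^(nk)
where ω_5 = e^(-2πi/5)

Computing each X[k]:
X[0] = -2
X[1] = -6.0451-1.3143i
X[2] = -0.4549-2.1266i
X[3] = -0.4549+2.1266i
X[4] = -6.0451+1.3143i

X = [-2, -6.0451-1.3143i, -0.4549-2.1266i, -0.4549+2.1266i, -6.0451+1.3143i]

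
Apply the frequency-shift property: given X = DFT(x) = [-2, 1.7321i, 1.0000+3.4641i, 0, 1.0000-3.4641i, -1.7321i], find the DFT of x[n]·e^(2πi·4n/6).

Modulation property: DFT(ω_6^(-4n)·x[n]) = X[(k-4) mod 6], so circularly shift X by 4 positions.

X[k-4] = [1.0000+3.4641i, 0, 1.0000-3.4641i, -1.7321i, -2, 1.7321i]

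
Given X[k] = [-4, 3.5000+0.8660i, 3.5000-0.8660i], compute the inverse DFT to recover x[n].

x[n] = (1/3) Σ(k=0 to 2) X[k] · e^(2πikn/3)

Computing each x[n]:
x[0] = 1
x[1] = -3
x[2] = -2

x = [1, -3, -2]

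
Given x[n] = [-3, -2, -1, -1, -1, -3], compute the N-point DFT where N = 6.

X[k] = Σ(n=0 to 5) x[n] · ω_6^(nk)
where ω_6 = e^(-2πi/6)

Computing each X[k]:
X[0] = -11
X[1] = -3.5000-0.8660i
X[2] = -0.5000-0.8660i
X[3] = 1
X[4] = -0.5000+0.8660i
X[5] = -3.5000+0.8660i

X = [-11, -3.5000-0.8660i, -0.5000-0.8660i, 1, -0.5000+0.8660i, -3.5000+0.8660i]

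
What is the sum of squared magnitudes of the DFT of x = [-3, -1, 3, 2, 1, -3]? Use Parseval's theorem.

Parseval: Σ|x[n]|² = (1/N)Σ|X[k]|², so Σ|X[k]|² = N·Σ|x[n]|² = 6·33.0000

Σ|X[k]|² = N·Σ|x[n]|² = 6·33.0000 = 198.0000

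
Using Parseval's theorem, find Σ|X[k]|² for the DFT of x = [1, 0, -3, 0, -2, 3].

Parseval: Σ|x[n]|² = (1/N)Σ|X[k]|², so Σ|X[k]|² = N·Σ|x[n]|² = 6·23.0000

Σ|X[k]|² = N·Σ|x[n]|² = 6·23.0000 = 138.0000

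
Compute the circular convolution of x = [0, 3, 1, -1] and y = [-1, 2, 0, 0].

(x ⊛ y)[n] = Σ(m=0 to 3) x[m] · y[(n-m) mod 4]

Computing each output sample:
(x ⊛ y)[0] = -2
(x ⊛ y)[1] = -3
(x ⊛ y)[2] = 5
(x ⊛ y)[3] = 3

x ⊛ y = [-2, -3, 5, 3]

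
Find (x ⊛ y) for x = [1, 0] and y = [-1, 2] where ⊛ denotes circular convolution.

(x ⊛ y)[n] = Σ(m=0 to 1) x[m] · y[(n-m) mod 2]

Computing each output sample:
(x ⊛ y)[0] = -1
(x ⊛ y)[1] = 2

x ⊛ y = [-1, 2]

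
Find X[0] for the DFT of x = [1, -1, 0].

X[0] = Σ(n=0 to 2) x[n] · ω_3^0 = Σ x[n]
= (1) + (-1) + (0)

X[0] = 0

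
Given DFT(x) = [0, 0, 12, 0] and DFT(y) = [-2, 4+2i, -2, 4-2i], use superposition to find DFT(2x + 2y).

By linearity: DFT(2x + 2y) = 2·DFT(x) + 2·DFT(y)
= 2·[0, 0, 12, 0] + 2·[-2, 4+2i, -2, 4-2i]

Computing element-wise:
Z[0] = 2·(0) + 2·(-2) = -4
Z[1] = 2·(0) + 2·(4+2i) = 8+4i
Z[2] = 2·(12) + 2·(-2) = 20
Z[3] = 2·(0) + 2·(4-2i) = 8-4i

DFT(2x + 2y) = 2·X + 2·Y = [-4, 8+4i, 20, 8-4i]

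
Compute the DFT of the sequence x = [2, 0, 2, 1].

X[k] = Σ(n=0 to 3) x[n] · ω_4^(nk)
where ω_4 = e^(-2πi/4)

Computing each X[k]:
X[0] = 5
X[1] = 1i
X[2] = 3
X[3] = -1i

X = [5, 1i, 3, -1i]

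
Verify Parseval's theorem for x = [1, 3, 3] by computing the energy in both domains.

Time domain:
Σ|x[n]|² = |1|² + |3|² + |3|² = 19.0000

Frequency domain:
(1/3)Σ|X[k]|² = (1/3)(|7|² + |-2|² + |-2|²) = (1/3)·57.0000 = 19.0000

Both sides agree, confirming Parseval's theorem.

Σ|x[n]|² = (1/N)Σ|X[k]|² = 19.0000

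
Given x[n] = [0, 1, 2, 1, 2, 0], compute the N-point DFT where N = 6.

X[k] = Σ(n=0 to 5) x[n] · ω_6^(nk)
where ω_6 = e^(-2πi/6)

Computing each X[k]:
X[0] = 6
X[1] = -2.5000-0.8660i
X[2] = -1.5000-0.8660i
X[3] = 2
X[4] = -1.5000+0.8660i
X[5] = -2.5000+0.8660i

X = [6, -2.5000-0.8660i, -1.5000-0.8660i, 2, -1.5000+0.8660i, -2.5000+0.8660i]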